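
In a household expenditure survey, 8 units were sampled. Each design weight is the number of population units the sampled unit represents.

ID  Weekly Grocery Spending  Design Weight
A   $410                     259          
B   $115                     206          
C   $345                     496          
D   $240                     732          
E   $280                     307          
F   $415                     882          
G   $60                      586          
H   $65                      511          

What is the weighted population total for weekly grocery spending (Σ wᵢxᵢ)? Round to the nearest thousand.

Weighted total = 410×259 + 115×206 + 345×496 + 240×732 + 280×307 + 415×882 + 60×586 + 65×511
  = 106190 + 23690 + 171120 + 175680 + 85960 + 366030 + 35160 + 33215 = 997045

997000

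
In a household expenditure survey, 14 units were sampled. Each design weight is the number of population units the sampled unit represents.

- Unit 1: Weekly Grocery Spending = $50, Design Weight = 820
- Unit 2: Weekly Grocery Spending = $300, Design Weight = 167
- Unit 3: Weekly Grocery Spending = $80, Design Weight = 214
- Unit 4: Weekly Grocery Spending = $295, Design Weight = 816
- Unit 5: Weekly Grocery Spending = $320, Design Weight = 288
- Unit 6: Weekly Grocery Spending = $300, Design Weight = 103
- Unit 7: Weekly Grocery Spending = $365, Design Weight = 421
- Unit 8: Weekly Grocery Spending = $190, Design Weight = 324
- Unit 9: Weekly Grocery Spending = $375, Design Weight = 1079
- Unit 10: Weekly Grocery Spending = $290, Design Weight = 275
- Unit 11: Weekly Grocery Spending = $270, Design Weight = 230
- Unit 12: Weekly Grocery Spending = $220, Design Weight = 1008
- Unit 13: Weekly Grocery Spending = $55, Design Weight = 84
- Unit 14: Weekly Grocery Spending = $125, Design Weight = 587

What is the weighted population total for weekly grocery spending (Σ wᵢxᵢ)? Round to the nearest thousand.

Weighted total = 1533455

1533000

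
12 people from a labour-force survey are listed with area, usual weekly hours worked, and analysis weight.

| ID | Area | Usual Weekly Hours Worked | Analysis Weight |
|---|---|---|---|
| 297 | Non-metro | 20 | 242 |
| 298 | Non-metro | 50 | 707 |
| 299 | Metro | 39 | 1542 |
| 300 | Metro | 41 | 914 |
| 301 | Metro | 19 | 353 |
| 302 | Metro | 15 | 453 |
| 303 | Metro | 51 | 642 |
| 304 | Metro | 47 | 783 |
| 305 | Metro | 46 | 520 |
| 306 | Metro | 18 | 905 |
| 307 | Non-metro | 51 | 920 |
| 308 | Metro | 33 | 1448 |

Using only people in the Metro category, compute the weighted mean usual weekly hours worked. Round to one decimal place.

35.5

Metro rows: 299, 300, 301, 302, 303, 304, 305, 306, 308
Weighted sum = 268651
Sum of weights = 1542 + 914 + 353 + 453 + 642 + 783 + 520 + 905 + 1448 = 7560
Weighted mean = 268651 / 7560 = 35.535847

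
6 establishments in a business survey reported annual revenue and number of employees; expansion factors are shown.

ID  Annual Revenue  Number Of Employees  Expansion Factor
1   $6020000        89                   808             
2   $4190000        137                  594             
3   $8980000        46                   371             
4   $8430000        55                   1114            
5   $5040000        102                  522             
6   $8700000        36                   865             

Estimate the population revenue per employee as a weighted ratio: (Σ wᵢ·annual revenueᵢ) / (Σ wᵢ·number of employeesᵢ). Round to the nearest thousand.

Σ wᵢ·y = 6020000×808 + 4190000×594 + 8980000×371 + 8430000×1114 + 5040000×522 + 8700000×865
  = 30232000000
Σ wᵢ·x = 89×808 + 137×594 + 46×371 + 55×1114 + 102×522 + 36×865
  = 316010
Ratio = 30232000000 / 316010 = 95667.859

96000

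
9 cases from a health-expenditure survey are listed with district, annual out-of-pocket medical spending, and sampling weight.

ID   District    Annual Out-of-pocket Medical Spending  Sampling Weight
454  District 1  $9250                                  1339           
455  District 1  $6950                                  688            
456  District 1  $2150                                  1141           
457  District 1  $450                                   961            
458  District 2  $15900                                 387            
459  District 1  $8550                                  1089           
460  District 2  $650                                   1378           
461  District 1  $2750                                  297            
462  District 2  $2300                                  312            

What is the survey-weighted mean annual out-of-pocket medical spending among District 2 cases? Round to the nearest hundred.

3700

District 2 rows: 458, 460, 462
Weighted sum = 15900×387 + 650×1378 + 2300×312
  = 6153300 + 895700 + 717600 = 7766600
Sum of weights = 387 + 1378 + 312 = 2077
Weighted mean = 7766600 / 2077 = 3739.3356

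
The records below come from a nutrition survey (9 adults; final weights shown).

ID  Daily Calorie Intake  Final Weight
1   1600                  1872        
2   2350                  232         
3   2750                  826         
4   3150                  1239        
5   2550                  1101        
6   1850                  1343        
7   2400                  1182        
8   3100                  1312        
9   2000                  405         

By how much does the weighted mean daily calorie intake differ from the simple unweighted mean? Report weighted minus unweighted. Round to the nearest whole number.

Unweighted sum = 1600 + 2350 + 2750 + 3150 + 2550 + 1850 + 2400 + 3100 + 2000 = 21750
Unweighted mean = 21750 / 9 = 2416.6667
Weighted sum = 22720850
Sum of weights = 1872 + 232 + 826 + 1239 + 1101 + 1343 + 1182 + 1312 + 405 = 9512
Weighted mean = 22720850 / 9512 = 2388.6512
Difference (weighted minus unweighted) = -28.015489

-28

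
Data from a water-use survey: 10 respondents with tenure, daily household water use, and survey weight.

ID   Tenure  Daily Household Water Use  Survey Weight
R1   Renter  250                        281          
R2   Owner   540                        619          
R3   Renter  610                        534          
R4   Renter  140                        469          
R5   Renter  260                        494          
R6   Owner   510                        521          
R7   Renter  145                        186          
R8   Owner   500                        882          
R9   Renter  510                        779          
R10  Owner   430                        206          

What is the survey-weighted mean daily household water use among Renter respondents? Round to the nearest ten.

Renter rows: R1, R3, R4, R5, R7, R9
Weighted sum = 250×281 + 610×534 + 140×469 + 260×494 + 145×186 + 510×779
  = 1014350
Sum of weights = 281 + 534 + 469 + 494 + 186 + 779 = 2743
Weighted mean = 1014350 / 2743 = 369.79584

370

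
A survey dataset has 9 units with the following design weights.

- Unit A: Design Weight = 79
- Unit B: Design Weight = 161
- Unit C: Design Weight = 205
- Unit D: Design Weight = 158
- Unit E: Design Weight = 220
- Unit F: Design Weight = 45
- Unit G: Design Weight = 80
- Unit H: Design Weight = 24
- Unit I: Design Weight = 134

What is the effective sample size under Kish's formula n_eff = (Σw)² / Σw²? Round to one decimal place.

7.0

Σ wᵢ = 79 + 161 + 205 + 158 + 220 + 45 + 80 + 24 + 134 = 1106
Σ wᵢ² = 6241 + 25921 + 42025 + 24964 + 48400 + 2025 + 6400 + 576 + 17956 = 174508
n_eff = 1106² / 174508 = 1223236 / 174508 = 7.0096271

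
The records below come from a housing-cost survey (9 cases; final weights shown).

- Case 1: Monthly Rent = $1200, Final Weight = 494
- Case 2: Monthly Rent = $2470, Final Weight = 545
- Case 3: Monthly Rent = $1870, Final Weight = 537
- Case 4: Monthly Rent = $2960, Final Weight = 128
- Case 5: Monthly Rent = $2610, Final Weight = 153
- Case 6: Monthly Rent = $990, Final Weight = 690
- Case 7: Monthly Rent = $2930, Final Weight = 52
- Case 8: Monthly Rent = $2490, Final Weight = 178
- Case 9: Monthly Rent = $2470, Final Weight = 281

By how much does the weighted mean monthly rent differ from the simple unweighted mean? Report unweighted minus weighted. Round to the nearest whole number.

Unweighted sum = 1200 + 2470 + 1870 + 2960 + 2610 + 990 + 2930 + 2490 + 2470 = 19990
Unweighted mean = 19990 / 9 = 2221.1111
Weighted sum = 1200×494 + 2470×545 + 1870×537 + 2960×128 + 2610×153 + 990×690 + 2930×52 + 2490×178 + 2470×281
  = 592800 + 1346150 + 1004190 + 378880 + 399330 + 683100 + 152360 + 443220 + 694070 = 5694100
Sum of weights = 3058
Weighted mean = 5694100 / 3058 = 1862.034
Difference (unweighted minus weighted) = 359.0771

359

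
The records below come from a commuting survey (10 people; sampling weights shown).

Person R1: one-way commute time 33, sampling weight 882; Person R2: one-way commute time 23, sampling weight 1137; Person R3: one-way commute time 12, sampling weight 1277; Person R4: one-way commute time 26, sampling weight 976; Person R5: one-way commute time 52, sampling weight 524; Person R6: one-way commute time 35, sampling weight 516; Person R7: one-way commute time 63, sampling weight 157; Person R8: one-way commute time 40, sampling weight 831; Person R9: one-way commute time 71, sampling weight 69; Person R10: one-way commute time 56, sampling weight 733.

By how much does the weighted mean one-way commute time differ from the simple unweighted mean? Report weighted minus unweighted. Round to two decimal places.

-8.67

Unweighted sum = 33 + 23 + 12 + 26 + 52 + 35 + 63 + 40 + 71 + 56 = 411
Unweighted mean = 411 / 10 = 41.1
Weighted sum = 33×882 + 23×1137 + 12×1277 + 26×976 + 52×524 + 35×516 + 63×157 + 40×831 + 71×69 + 56×733
  = 29106 + 26151 + 15324 + 25376 + 27248 + 18060 + 9891 + 33240 + 4899 + 41048 = 230343
Sum of weights = 7102
Weighted mean = 230343 / 7102 = 32.43354
Difference (weighted minus unweighted) = -8.6664602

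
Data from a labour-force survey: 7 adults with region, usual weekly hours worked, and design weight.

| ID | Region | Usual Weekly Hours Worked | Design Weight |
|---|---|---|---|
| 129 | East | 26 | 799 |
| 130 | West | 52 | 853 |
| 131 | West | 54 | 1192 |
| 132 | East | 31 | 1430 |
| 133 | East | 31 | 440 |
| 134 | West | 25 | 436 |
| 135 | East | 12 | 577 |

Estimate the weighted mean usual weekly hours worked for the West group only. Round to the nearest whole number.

48

West rows: 130, 131, 134
Weighted sum = 119624
Sum of weights = 853 + 1192 + 436 = 2481
Weighted mean = 119624 / 2481 = 48.216042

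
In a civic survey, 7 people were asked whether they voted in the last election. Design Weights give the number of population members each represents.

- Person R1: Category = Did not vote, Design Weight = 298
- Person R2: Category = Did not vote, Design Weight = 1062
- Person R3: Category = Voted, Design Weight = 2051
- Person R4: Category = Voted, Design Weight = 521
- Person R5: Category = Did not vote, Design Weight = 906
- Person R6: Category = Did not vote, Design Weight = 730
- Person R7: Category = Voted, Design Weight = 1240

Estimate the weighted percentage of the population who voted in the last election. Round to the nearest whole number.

56

Sum of weights for 'Voted' = 2051 + 521 + 1240 = 3812
Total weight = 298 + 1062 + 2051 + 521 + 906 + 730 + 1240 = 6808
Weighted proportion = 3812 / 6808 = 0.55992949 → 55.992949%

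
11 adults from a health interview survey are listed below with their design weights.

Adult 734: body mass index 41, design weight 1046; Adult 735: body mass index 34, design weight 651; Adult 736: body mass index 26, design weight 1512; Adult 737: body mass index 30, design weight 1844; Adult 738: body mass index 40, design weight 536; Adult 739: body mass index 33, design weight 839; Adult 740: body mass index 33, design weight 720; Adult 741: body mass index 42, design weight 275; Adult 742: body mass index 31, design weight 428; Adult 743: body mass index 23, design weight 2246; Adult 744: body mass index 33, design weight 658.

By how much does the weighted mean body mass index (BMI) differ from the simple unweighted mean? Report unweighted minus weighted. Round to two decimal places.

2.52

Unweighted sum = 41 + 34 + 26 + 30 + 40 + 33 + 33 + 42 + 31 + 23 + 33 = 366
Unweighted mean = 366 / 11 = 33.272727
Weighted sum = 41×1046 + 34×651 + 26×1512 + 30×1844 + 40×536 + 33×839 + 33×720 + 42×275 + 31×428 + 23×2246 + 33×658
  = 42886 + 22134 + 39312 + 55320 + 21440 + 27687 + 23760 + 11550 + 13268 + 51658 + 21714 = 330729
Sum of weights = 10755
Weighted mean = 330729 / 10755 = 30.751185
Difference (unweighted minus weighted) = 2.5215418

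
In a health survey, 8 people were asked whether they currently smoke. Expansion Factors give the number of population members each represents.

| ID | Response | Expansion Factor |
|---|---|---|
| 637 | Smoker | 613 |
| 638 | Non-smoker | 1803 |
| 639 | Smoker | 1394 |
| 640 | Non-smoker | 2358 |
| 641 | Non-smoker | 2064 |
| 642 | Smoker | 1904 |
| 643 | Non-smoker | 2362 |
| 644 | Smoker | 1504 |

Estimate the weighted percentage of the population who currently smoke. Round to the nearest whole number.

Sum of weights for 'Smoker' = 613 + 1394 + 1904 + 1504 = 5415
Total weight = 613 + 1803 + 1394 + 2358 + 2064 + 1904 + 2362 + 1504 = 14002
Weighted proportion = 5415 / 14002 = 0.38673047 → 38.673047%

39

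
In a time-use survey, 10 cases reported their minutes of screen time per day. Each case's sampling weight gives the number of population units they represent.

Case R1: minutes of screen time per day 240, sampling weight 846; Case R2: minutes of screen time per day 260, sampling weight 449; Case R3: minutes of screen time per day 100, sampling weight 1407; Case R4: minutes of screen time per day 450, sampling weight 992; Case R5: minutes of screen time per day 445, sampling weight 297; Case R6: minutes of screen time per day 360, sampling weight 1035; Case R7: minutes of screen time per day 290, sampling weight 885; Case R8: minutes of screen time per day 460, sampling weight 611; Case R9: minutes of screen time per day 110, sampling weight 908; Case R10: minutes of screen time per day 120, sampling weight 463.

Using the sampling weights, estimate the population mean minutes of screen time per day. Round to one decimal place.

Weighted sum = 240×846 + 260×449 + 100×1407 + 450×992 + 445×297 + 360×1035 + 290×885 + 460×611 + 110×908 + 120×463
  = 2104795
Sum of weights = 846 + 449 + 1407 + 992 + 297 + 1035 + 885 + 611 + 908 + 463 = 7893
Weighted mean = 2104795 / 7893 = 266.66603

266.7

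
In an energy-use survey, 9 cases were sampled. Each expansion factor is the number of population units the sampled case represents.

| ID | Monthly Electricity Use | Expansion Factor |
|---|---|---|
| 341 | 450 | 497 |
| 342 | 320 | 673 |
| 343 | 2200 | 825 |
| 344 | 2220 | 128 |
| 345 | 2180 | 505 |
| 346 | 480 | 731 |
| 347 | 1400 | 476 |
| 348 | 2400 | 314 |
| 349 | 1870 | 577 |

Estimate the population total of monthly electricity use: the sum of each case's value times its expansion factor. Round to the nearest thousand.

6489000

Weighted total = 6488940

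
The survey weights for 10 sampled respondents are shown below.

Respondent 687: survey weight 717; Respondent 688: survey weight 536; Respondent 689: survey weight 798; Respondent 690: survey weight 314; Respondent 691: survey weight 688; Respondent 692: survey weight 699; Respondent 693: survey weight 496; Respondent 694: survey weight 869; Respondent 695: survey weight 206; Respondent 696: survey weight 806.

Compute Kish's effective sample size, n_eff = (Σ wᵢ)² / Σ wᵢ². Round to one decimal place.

Σ wᵢ = 717 + 536 + 798 + 314 + 688 + 699 + 496 + 869 + 206 + 806 = 6129
Σ wᵢ² = 514089 + 287296 + 636804 + 98596 + 473344 + 488601 + 246016 + 755161 + 42436 + 649636 = 4191979
n_eff = 6129² / 4191979 = 37564641 / 4191979 = 8.9610757

9.0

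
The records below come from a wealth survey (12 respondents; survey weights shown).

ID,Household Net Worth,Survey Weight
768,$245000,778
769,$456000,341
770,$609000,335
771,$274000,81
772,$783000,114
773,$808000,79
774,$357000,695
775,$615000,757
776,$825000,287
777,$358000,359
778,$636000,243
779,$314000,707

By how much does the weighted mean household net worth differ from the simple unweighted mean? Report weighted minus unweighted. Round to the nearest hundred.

-66700

Unweighted sum = 245000 + 456000 + 609000 + 274000 + 783000 + 808000 + 357000 + 615000 + 825000 + 358000 + 636000 + 314000 = 6280000
Unweighted mean = 6280000 / 12 = 523333.33
Weighted sum = 245000×778 + 456000×341 + 609000×335 + 274000×81 + 783000×114 + 808000×79 + 357000×695 + 615000×757 + 825000×287 + 358000×359 + 636000×243 + 314000×707
  = 190610000 + 155496000 + 204015000 + 22194000 + 89262000 + 63832000 + 248115000 + 465555000 + 236775000 + 128522000 + 154548000 + 221998000 = 2180922000
Sum of weights = 778 + 341 + 335 + 81 + 114 + 79 + 695 + 757 + 287 + 359 + 243 + 707 = 4776
Weighted mean = 2180922000 / 4776 = 456641.96
Difference (weighted minus unweighted) = -66691.374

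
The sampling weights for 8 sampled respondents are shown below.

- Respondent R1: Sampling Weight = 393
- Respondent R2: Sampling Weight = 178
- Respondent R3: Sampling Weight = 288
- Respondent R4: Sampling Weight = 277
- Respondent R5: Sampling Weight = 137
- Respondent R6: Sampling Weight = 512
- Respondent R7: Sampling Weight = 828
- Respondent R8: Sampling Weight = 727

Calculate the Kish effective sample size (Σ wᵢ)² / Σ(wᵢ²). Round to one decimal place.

Σ wᵢ = 3340
Σ wᵢ² = 154449 + 31684 + 82944 + 76729 + 18769 + 262144 + 685584 + 528529 = 1840832
n_eff = 3340² / 1840832 = 11155600 / 1840832 = 6.0600859

6.1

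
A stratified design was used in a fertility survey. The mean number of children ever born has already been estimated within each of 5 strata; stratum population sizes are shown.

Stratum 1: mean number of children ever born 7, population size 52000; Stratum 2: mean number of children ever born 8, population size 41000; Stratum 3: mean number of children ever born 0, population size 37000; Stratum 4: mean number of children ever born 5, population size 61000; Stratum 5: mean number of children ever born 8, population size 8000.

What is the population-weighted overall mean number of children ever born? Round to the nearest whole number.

Σ Nₕ·x̄ₕ = 7×52000 + 8×41000 + 0×37000 + 5×61000 + 8×8000
  = 1061000
Σ Nₕ = 199000
Overall mean = 1061000 / 199000 = 5.3316583

5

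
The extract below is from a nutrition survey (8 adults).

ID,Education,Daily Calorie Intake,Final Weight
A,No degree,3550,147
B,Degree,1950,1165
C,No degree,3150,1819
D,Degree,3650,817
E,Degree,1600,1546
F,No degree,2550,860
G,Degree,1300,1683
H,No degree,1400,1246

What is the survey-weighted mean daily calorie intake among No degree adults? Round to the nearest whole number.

No degree rows: A, C, F, H
Weighted sum = 3550×147 + 3150×1819 + 2550×860 + 1400×1246
  = 521850 + 5729850 + 2193000 + 1744400 = 10189100
Sum of weights = 147 + 1819 + 860 + 1246 = 4072
Weighted mean = 10189100 / 4072 = 2502.2348

2502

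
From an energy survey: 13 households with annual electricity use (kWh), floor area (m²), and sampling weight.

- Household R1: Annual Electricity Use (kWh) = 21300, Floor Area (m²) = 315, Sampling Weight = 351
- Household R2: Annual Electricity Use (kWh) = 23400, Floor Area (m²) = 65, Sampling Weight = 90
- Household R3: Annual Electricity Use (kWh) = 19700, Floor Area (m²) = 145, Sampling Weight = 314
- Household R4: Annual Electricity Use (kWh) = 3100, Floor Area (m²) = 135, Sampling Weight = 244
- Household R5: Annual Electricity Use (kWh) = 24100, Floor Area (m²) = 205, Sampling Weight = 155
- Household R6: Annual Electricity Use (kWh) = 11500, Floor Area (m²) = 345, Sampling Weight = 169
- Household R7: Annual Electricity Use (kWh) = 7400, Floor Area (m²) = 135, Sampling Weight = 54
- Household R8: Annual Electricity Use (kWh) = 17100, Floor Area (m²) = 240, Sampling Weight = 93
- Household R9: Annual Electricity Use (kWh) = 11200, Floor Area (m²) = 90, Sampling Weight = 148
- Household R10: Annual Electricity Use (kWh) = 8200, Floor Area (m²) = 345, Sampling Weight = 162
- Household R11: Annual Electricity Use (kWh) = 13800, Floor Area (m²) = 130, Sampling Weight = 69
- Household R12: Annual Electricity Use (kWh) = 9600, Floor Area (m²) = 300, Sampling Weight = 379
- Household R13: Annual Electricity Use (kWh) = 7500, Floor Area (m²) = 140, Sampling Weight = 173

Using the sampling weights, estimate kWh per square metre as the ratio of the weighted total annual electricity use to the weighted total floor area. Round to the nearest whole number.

Σ wᵢ·y = 33067500
Σ wᵢ·x = 530675
Ratio = 33067500 / 530675 = 62.31215

62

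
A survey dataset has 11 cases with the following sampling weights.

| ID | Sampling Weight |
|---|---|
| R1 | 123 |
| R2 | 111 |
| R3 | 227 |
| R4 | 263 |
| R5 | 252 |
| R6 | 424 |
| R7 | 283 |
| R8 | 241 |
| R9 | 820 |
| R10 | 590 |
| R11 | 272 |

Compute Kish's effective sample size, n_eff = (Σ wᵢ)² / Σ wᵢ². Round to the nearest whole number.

8

Σ wᵢ = 123 + 111 + 227 + 263 + 252 + 424 + 283 + 241 + 820 + 590 + 272 = 3606
Σ wᵢ² = 1624082
n_eff = 3606² / 1624082 = 13003236 / 1624082 = 8.0065144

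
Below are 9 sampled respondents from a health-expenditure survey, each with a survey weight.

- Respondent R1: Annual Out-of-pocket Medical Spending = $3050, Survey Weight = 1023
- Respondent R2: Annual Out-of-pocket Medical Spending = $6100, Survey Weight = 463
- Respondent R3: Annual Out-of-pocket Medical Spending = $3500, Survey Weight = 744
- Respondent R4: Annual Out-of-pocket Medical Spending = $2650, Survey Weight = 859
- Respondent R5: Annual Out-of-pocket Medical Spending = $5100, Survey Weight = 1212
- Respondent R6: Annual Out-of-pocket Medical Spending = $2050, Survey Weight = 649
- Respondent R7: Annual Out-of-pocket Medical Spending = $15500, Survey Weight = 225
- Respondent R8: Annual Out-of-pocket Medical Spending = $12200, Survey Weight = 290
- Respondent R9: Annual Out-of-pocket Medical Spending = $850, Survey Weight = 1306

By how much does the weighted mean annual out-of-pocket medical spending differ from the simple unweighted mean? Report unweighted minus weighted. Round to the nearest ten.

Unweighted sum = 3050 + 6100 + 3500 + 2650 + 5100 + 2050 + 15500 + 12200 + 850 = 51000
Unweighted mean = 51000 / 9 = 5666.6667
Weighted sum = 3050×1023 + 6100×463 + 3500×744 + 2650×859 + 5100×1212 + 2050×649 + 15500×225 + 12200×290 + 850×1306
  = 3120150 + 2824300 + 2604000 + 2276350 + 6181200 + 1330450 + 3487500 + 3538000 + 1110100 = 26472050
Sum of weights = 1023 + 463 + 744 + 859 + 1212 + 649 + 225 + 290 + 1306 = 6771
Weighted mean = 26472050 / 6771 = 3909.6219
Difference (unweighted minus weighted) = 1757.0447

1760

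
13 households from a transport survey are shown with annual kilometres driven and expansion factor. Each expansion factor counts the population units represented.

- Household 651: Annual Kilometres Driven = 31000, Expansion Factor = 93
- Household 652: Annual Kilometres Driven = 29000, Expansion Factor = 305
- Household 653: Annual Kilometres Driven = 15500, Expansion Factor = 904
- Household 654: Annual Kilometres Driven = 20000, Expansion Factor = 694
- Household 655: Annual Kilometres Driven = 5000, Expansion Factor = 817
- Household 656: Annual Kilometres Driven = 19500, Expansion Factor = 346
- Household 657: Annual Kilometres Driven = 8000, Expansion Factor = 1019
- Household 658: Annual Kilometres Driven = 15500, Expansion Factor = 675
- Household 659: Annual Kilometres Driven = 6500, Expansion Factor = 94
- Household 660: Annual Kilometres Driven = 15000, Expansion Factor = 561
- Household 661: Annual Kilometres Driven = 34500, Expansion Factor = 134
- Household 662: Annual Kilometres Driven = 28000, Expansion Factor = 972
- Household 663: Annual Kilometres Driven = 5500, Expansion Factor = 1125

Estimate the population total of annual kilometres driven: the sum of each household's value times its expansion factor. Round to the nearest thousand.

Weighted total = 116119000

116119000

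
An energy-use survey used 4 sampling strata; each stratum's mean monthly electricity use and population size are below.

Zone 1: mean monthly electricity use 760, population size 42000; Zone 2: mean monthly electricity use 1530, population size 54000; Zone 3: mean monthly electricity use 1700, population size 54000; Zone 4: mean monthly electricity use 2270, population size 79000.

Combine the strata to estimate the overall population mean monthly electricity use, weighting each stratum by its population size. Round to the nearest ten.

1680

Σ Nₕ·x̄ₕ = 385670000
Σ Nₕ = 42000 + 54000 + 54000 + 79000 = 229000
Overall mean = 385670000 / 229000 = 1684.1485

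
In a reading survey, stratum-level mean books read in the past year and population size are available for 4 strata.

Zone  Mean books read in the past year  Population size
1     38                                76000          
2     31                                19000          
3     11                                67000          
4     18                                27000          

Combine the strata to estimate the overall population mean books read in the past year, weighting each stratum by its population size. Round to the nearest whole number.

25

Σ Nₕ·x̄ₕ = 38×76000 + 31×19000 + 11×67000 + 18×27000
  = 2888000 + 589000 + 737000 + 486000 = 4700000
Σ Nₕ = 76000 + 19000 + 67000 + 27000 = 189000
Overall mean = 4700000 / 189000 = 24.867725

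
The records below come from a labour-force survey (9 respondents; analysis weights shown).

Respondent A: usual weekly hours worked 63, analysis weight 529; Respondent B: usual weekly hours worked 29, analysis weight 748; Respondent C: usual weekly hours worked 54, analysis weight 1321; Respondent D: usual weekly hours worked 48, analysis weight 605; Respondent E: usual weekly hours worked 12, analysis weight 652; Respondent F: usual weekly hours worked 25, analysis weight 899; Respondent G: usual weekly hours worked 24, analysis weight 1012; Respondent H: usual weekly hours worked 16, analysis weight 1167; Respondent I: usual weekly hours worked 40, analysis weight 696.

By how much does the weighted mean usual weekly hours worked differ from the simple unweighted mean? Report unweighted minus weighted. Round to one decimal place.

0.9

Unweighted sum = 63 + 29 + 54 + 48 + 12 + 25 + 24 + 16 + 40 = 311
Unweighted mean = 311 / 9 = 34.555556
Weighted sum = 63×529 + 29×748 + 54×1321 + 48×605 + 12×652 + 25×899 + 24×1012 + 16×1167 + 40×696
  = 33327 + 21692 + 71334 + 29040 + 7824 + 22475 + 24288 + 18672 + 27840 = 256492
Sum of weights = 529 + 748 + 1321 + 605 + 652 + 899 + 1012 + 1167 + 696 = 7629
Weighted mean = 256492 / 7629 = 33.620658
Difference (unweighted minus weighted) = 0.93489754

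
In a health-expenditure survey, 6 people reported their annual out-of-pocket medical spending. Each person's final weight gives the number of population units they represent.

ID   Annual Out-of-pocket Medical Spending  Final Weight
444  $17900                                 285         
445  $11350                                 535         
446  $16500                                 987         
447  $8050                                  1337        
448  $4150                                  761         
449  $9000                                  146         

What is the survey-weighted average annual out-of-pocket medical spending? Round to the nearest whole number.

10539

Weighted sum = 17900×285 + 11350×535 + 16500×987 + 8050×1337 + 4150×761 + 9000×146
  = 42694250
Sum of weights = 285 + 535 + 987 + 1337 + 761 + 146 = 4051
Weighted mean = 42694250 / 4051 = 10539.188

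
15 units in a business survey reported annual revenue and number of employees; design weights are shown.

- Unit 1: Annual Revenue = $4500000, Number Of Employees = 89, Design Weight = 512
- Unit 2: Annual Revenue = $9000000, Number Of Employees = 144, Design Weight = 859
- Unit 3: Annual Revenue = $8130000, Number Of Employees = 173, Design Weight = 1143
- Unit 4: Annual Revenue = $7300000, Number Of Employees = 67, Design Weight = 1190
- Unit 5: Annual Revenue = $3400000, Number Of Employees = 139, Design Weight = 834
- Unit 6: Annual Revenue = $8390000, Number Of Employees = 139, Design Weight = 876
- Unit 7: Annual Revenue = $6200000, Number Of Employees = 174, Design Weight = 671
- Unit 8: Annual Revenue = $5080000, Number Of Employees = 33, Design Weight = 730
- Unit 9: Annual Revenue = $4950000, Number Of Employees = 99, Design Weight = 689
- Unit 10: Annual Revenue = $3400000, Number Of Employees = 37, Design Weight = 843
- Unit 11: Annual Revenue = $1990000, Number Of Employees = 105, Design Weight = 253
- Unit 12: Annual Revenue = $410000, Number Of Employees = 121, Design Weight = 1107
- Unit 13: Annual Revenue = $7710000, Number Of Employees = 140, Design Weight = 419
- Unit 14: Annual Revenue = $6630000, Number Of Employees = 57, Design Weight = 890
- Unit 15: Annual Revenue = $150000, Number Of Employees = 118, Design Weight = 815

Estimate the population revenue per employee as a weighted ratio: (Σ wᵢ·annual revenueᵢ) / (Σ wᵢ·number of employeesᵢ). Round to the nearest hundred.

48500

Σ wᵢ·y = 62555960000
Σ wᵢ·x = 1290741
Ratio = 62555960000 / 1290741 = 48465.153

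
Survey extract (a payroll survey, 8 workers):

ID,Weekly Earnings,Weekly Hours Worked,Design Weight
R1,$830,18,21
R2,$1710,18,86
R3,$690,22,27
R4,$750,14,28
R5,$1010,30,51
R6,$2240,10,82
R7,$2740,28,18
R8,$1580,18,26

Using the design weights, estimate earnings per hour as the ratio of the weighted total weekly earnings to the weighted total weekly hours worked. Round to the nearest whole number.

85

Σ wᵢ·y = 830×21 + 1710×86 + 690×27 + 750×28 + 1010×51 + 2240×82 + 2740×18 + 1580×26
  = 529710
Σ wᵢ·x = 18×21 + 18×86 + 22×27 + 14×28 + 30×51 + 10×82 + 28×18 + 18×26
  = 6234
Ratio = 529710 / 6234 = 84.971126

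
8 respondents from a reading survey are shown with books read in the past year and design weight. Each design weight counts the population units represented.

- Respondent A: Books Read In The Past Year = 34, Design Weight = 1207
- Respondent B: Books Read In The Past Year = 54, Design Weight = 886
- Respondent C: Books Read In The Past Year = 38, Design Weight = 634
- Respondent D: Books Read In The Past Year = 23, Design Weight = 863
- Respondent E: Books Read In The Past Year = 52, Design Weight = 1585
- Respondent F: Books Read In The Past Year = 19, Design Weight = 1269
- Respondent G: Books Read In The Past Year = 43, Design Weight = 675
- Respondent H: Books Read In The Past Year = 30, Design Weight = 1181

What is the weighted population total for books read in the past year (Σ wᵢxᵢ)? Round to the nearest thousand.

Weighted total = 34×1207 + 54×886 + 38×634 + 23×863 + 52×1585 + 19×1269 + 43×675 + 30×1181
  = 303809

304000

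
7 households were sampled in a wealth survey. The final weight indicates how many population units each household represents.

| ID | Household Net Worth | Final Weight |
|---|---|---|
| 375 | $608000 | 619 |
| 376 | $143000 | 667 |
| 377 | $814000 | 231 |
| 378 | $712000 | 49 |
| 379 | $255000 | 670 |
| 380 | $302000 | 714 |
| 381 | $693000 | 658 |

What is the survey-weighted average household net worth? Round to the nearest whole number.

Weighted sum = 1537127000
Sum of weights = 3608
Weighted mean = 1537127000 / 3608 = 426032.98

426033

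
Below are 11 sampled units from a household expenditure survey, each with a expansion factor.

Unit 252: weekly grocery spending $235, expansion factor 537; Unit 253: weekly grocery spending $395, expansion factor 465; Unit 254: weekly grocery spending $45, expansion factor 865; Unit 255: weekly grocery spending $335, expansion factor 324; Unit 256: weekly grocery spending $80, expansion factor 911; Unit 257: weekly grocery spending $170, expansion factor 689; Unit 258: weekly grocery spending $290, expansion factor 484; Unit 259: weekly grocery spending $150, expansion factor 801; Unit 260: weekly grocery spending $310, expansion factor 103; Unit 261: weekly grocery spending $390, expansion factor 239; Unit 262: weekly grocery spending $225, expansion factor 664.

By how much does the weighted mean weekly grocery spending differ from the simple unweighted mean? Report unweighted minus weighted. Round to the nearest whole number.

44

Unweighted sum = 235 + 395 + 45 + 335 + 80 + 170 + 290 + 150 + 310 + 390 + 225 = 2625
Unweighted mean = 2625 / 11 = 238.63636
Weighted sum = 235×537 + 395×465 + 45×865 + 335×324 + 80×911 + 170×689 + 290×484 + 150×801 + 310×103 + 390×239 + 225×664
  = 1182395
Sum of weights = 537 + 465 + 865 + 324 + 911 + 689 + 484 + 801 + 103 + 239 + 664 = 6082
Weighted mean = 1182395 / 6082 = 194.40891
Difference (unweighted minus weighted) = 44.227452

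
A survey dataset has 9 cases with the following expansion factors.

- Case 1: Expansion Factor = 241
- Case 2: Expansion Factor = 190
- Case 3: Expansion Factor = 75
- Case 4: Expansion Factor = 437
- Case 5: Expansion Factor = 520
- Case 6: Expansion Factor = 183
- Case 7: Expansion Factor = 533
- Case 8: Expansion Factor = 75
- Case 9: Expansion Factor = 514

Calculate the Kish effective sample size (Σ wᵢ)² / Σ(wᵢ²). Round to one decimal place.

6.7

Σ wᵢ = 241 + 190 + 75 + 437 + 520 + 183 + 533 + 75 + 514 = 2768
Σ wᵢ² = 58081 + 36100 + 5625 + 190969 + 270400 + 33489 + 284089 + 5625 + 264196 = 1148574
n_eff = 2768² / 1148574 = 7661824 / 1148574 = 6.6707274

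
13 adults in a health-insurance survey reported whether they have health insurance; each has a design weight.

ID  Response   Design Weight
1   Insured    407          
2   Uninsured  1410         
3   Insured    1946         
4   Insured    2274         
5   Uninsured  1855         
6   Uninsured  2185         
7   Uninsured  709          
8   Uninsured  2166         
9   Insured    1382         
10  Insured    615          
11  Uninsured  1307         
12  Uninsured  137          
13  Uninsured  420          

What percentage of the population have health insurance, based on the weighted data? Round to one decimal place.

39.4

Sum of weights for 'Insured' = 407 + 1946 + 2274 + 1382 + 615 = 6624
Total weight = 16813
Weighted proportion = 6624 / 16813 = 0.39398085 → 39.398085%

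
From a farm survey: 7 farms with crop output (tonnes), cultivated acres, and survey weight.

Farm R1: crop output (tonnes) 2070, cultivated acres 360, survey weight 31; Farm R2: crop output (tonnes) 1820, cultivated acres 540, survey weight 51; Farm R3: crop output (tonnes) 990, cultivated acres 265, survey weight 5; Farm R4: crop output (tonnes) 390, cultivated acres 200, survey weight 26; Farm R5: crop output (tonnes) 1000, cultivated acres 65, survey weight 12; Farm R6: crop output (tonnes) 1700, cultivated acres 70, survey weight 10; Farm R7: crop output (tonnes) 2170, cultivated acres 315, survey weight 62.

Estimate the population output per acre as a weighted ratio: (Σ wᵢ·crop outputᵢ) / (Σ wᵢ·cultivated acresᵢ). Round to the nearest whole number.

5

Σ wᵢ·y = 2070×31 + 1820×51 + 990×5 + 390×26 + 1000×12 + 1700×10 + 2170×62
  = 64170 + 92820 + 4950 + 10140 + 12000 + 17000 + 134540 = 335620
Σ wᵢ·x = 360×31 + 540×51 + 265×5 + 200×26 + 65×12 + 70×10 + 315×62
  = 11160 + 27540 + 1325 + 5200 + 780 + 700 + 19530 = 66235
Ratio = 335620 / 66235 = 5.0671095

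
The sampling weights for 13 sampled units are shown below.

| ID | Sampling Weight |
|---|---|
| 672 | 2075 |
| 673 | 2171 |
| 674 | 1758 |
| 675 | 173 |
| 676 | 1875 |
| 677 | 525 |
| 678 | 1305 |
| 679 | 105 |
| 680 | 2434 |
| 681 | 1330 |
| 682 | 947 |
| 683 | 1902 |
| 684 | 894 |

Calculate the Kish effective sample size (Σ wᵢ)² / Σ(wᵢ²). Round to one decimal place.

Σ wᵢ = 17494
Σ wᵢ² = 30651564
n_eff = 17494² / 30651564 = 306040036 / 30651564 = 9.9844835

10.0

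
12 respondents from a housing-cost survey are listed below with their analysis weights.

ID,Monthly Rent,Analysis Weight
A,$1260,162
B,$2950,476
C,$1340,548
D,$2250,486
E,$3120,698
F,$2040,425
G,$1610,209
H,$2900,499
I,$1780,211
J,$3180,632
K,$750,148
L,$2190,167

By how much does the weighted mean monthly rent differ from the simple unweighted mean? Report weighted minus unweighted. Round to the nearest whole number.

Unweighted sum = 1260 + 2950 + 1340 + 2250 + 3120 + 2040 + 1610 + 2900 + 1780 + 3180 + 750 + 2190 = 25370
Unweighted mean = 25370 / 12 = 2114.1667
Weighted sum = 1260×162 + 2950×476 + 1340×548 + 2250×486 + 3120×698 + 2040×425 + 1610×209 + 2900×499 + 1780×211 + 3180×632 + 750×148 + 2190×167
  = 204120 + 1404200 + 734320 + 1093500 + 2177760 + 867000 + 336490 + 1447100 + 375580 + 2009760 + 111000 + 365730 = 11126560
Sum of weights = 162 + 476 + 548 + 486 + 698 + 425 + 209 + 499 + 211 + 632 + 148 + 167 = 4661
Weighted mean = 11126560 / 4661 = 2387.1616
Difference (weighted minus unweighted) = 272.99489

273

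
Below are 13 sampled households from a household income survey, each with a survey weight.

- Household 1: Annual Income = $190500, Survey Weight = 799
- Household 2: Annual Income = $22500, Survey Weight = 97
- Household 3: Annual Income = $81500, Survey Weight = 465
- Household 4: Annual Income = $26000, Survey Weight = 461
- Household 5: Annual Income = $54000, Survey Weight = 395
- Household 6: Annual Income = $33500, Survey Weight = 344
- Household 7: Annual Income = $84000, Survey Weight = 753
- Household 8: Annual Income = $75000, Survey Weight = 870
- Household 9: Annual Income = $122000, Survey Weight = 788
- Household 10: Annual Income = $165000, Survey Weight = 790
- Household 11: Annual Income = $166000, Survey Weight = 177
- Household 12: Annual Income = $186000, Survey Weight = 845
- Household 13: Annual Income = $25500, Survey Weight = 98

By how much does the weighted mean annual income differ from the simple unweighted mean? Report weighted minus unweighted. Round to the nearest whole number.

Unweighted sum = 1231500
Unweighted mean = 1231500 / 13 = 94730.769
Weighted sum = 781168500
Sum of weights = 6882
Weighted mean = 781168500 / 6882 = 113508.94
Difference (weighted minus unweighted) = 18778.167

18778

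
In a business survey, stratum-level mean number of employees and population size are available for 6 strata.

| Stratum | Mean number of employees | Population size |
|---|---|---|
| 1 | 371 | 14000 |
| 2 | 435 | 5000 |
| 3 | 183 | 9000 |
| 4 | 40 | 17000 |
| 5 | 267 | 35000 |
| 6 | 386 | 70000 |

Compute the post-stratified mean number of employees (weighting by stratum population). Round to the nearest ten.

Σ Nₕ·x̄ₕ = 371×14000 + 435×5000 + 183×9000 + 40×17000 + 267×35000 + 386×70000
  = 5194000 + 2175000 + 1647000 + 680000 + 9345000 + 27020000 = 46061000
Σ Nₕ = 150000
Overall mean = 46061000 / 150000 = 307.07333

310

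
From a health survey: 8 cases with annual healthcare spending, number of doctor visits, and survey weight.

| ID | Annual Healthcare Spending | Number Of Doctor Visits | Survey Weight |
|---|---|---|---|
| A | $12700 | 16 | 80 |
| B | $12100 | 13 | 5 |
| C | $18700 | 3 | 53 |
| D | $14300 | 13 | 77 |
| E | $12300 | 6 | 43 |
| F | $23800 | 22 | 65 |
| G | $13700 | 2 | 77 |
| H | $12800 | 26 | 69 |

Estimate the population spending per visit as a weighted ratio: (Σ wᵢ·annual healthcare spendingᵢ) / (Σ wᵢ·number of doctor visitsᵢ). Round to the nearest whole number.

Σ wᵢ·y = 12700×80 + 12100×5 + 18700×53 + 14300×77 + 12300×43 + 23800×65 + 13700×77 + 12800×69
  = 7182700
Σ wᵢ·x = 16×80 + 13×5 + 3×53 + 13×77 + 6×43 + 22×65 + 2×77 + 26×69
  = 1280 + 65 + 159 + 1001 + 258 + 1430 + 154 + 1794 = 6141
Ratio = 7182700 / 6141 = 1169.6304

1170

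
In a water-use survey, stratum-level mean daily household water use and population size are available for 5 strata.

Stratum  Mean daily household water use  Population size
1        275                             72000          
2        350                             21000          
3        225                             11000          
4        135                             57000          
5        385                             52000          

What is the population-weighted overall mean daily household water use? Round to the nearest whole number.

269

Σ Nₕ·x̄ₕ = 275×72000 + 350×21000 + 225×11000 + 135×57000 + 385×52000
  = 57340000
Σ Nₕ = 72000 + 21000 + 11000 + 57000 + 52000 = 213000
Overall mean = 57340000 / 213000 = 269.20188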